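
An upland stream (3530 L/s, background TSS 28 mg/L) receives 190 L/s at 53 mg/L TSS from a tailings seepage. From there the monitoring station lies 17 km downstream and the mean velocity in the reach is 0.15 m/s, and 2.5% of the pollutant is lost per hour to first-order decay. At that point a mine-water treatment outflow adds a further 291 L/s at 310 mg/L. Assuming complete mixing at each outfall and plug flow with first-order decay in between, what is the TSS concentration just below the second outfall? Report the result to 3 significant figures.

34.7 mg/L

After mixing, C = (3530·28.00 + 190.0·53.00) / 3720 = 108900/3720 = 29.28 mg/L; combined flow 3720 L/s.
Travel time t = 17·1000 / 0.15 = 113300 s = 31.48 h.
2.5%/h lost → k = −ln(1 − 0.025) = 0.02532 h⁻¹.
First-order decay: C = 29.28·exp(−k·t) = 29.28·0.4507 = 13.19 mg/L.
At the second outfall, C = (3720·13.19 + 291.0·310.0) / (3720 + 291.0) = 34.73 mg/L.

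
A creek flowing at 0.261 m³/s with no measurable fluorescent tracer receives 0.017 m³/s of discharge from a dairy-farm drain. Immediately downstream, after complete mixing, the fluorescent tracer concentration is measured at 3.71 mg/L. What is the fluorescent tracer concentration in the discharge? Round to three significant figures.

60.7 mg/L

Mass balance: 0.2610·0 + 0.01700·Cₑ = 0.2780·3.710
→ Cₑ = (0.2780·3.710 − 0.2610·0) / 0.01700 = 60.67 mg/L.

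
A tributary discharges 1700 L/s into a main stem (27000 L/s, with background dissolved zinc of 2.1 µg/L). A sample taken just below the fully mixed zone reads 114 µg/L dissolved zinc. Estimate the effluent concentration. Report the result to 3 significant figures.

Mass balance: 27000·2.100 + 1700·Cₑ = 28700·114.0
→ Cₑ = (28700·114.0 − 27000·2.100) / 1700 = 1891 µg/L.

1890 µg/L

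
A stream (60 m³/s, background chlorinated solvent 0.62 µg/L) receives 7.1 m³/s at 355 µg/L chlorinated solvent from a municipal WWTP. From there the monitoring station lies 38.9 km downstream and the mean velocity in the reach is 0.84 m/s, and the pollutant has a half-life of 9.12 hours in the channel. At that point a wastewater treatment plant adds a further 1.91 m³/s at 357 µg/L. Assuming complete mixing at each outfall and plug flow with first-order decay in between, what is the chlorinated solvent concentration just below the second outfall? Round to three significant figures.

Flow-weighted average: C = (60.00·0.6200 + 7.100·355.0) / 67.10 = 2558/67.10 = 38.12 µg/L; combined flow 67.10 m³/s.
Travel time t = 38.9·1000 / 0.84 = 46310 s = 12.86 h.
Half-life 9.12 h → k = ln 2 / 9.12 = 0.07600 h⁻¹ = 1.824 d⁻¹.
First-order decay: C = 38.12·exp(−k·t) = 38.12·0.3762 = 14.34 µg/L.
Second outfall: C = (67.10·14.34 + 1.910·357.0)/69.01 = 23.82 µg/L.

23.8 µg/L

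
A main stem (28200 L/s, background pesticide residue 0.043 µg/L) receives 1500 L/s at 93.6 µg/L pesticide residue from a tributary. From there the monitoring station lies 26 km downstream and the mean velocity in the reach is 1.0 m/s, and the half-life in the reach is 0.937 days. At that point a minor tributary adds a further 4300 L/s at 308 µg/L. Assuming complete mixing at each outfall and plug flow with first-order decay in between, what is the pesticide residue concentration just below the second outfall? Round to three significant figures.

42.3 µg/L

Flow-weighted average: C = (28200·0.04300 + 1500·93.60) / 29700 = 141600/29700 = 4.768 µg/L; combined flow 29700 L/s.
Travel time t = 26·1000 / 1.0 = 26000 s = 7.222 h.
Half-life 0.937 d → k = ln 2 / 0.937 = 0.7398 d⁻¹.
Decay over the reach: 4.768·exp(−kt) = 4.768·0.8004 = 3.817 µg/L.
At the second outfall, C = (29700·3.817 + 4300·308.0) / (29700 + 4300) = 42.29 µg/L.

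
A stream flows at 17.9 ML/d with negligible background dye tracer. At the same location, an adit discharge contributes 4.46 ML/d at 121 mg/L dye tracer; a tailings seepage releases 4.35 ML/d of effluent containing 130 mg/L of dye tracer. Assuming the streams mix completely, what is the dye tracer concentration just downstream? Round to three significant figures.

After mixing, C = (17.90·0 + 4.460·121.0 + 4.350·130.0) / 26.71 = 1105/26.71 = 41.38 mg/L.

41.4 mg/L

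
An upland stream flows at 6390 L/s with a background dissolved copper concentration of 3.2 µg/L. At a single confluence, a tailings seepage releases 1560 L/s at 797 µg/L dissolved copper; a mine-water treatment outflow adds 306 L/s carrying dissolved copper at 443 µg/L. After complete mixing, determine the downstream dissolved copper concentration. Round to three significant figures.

169 µg/L

Flow-weighted average: C = (6390·3.200 + 1560·797.0 + 306.0·443.0) / 8256 = 1399000/8256 = 169.5 µg/L.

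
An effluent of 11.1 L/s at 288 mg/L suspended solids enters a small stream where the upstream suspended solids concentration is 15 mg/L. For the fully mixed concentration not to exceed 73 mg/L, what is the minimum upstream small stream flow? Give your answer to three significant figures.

Set C_mix = 73: (Q·15.00 + 11.10·288.0) / (Q + 11.10) = 73
→ Q = 11.10·(288.0 − 73)/(73 − 15.00) = 41.15 L/s.

41.1 L/s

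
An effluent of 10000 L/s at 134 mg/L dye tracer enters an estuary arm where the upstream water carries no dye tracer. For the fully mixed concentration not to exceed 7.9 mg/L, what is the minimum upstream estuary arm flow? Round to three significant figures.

Set C_mix = 7.9: (Q·0 + 10000·134.0) / (Q + 10000) = 7.9
→ Q = 10000·(134.0 − 7.9)/(7.9 − 0) = 159600 L/s.

160000 L/s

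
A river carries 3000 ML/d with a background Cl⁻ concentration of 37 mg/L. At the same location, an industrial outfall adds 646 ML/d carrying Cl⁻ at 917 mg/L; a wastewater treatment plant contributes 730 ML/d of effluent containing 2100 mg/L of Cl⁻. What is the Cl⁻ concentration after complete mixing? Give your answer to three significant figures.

511 mg/L

After mixing, C = (3000·37.00 + 646.0·917.0 + 730.0·2100) / 4376 = 2236000/4376 = 511.1 mg/L.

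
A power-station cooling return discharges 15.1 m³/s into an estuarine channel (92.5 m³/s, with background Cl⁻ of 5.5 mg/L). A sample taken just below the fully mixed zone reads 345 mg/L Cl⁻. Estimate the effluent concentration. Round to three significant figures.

Mass balance: 92.50·5.500 + 15.10·Cₑ = 107.6·345.0
→ Cₑ = (107.6·345.0 − 92.50·5.500) / 15.10 = 2425 mg/L.

2420 mg/L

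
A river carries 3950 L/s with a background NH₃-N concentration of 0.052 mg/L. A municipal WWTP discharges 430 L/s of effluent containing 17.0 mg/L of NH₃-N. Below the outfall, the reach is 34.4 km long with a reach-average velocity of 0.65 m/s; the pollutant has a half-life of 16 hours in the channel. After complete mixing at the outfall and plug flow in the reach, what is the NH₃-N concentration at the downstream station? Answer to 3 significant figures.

Conservation of mass: C = (3950·0.05200 + 430.0·17.00) / 4380 = 7515/4380 = 1.716 mg/L.
Travel time t = 34.4·1000 / 0.65 = 52920 s = 14.70 h.
Half-life 16 h → k = ln 2 / 16 = 0.04332 h⁻¹ = 1.040 d⁻¹.
After decay, C = 1.716 × e^(−kt) = 1.716 × 0.5289 = 0.9076 mg/L.

0.908 mg/L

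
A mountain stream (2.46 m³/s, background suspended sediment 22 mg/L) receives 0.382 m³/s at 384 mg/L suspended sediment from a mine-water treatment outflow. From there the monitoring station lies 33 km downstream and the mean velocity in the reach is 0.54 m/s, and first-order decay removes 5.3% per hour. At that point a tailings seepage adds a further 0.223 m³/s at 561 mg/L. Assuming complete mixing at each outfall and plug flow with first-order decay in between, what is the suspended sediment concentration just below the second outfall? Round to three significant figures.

Flow-weighted average: C = (2.460·22.00 + 0.3820·384.0) / 2.842 = 200.8/2.842 = 70.66 mg/L; combined flow 2.842 m³/s.
Travel time t = 33·1000 / 0.54 = 61110 s = 16.98 h.
5.3%/h lost → k = −ln(1 − 0.053) = 0.05446 h⁻¹.
First-order decay: C = 70.66·exp(−k·t) = 70.66·0.3968 = 28.03 mg/L.
At the second outfall, C = (2.842·28.03 + 0.2230·561.0) / (2.842 + 0.2230) = 66.81 mg/L.

66.8 mg/L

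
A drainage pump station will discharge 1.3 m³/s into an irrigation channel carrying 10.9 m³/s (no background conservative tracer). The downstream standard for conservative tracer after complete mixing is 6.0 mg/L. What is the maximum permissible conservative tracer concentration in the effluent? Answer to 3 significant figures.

At the limit, (Qr·Cr + Qe·Cₑ)/(Qr + Qe) = 6.0:
Cₑ = (12.20·6.0 − 10.90·0) / 1.300 = 56.31 mg/L.

56.3 mg/L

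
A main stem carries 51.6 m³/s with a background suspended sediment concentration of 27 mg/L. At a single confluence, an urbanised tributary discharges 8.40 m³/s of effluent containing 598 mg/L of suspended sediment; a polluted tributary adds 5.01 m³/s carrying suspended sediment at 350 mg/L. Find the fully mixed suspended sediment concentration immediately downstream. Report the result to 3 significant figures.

Mixed concentration C = ΣQC/ΣQ = (51.60·27.00 + 8.400·598.0 + 5.010·350.0) / 65.01 = 8170/65.01 = 125.7 mg/L.

126 mg/L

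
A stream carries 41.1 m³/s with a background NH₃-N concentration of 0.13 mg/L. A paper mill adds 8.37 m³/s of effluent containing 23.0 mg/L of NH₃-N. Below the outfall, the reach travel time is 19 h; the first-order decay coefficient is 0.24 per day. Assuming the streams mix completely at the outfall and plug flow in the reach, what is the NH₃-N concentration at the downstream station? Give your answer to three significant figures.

3.31 mg/L

Mixed concentration C = ΣQC/ΣQ = (41.10·0.1300 + 8.370·23.00) / 49.47 = 197.9/49.47 = 3.999 mg/L.
After decay, C = 3.999 × e^(−kt) = 3.999 × 0.8270 = 3.307 mg/L.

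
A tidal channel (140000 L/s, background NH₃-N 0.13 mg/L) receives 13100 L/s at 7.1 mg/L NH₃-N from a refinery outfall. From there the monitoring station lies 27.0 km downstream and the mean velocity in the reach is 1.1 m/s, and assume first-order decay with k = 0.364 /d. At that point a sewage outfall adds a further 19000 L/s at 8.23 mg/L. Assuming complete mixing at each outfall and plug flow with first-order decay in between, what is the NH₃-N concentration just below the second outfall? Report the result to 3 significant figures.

Conservation of mass: C = (140000·0.1300 + 13100·7.100) / 153100 = 111200/153100 = 0.7264 mg/L; combined flow 153100 L/s.
Travel time t = 27.0·1000 / 1.1 = 24550 s = 6.818 h.
After decay, C = 0.7264 × e^(−kt) = 0.7264 × 0.9018 = 0.6550 mg/L.
Second outfall: C = (153100·0.6550 + 19000·8.230)/172100 = 1.491 mg/L.

1.49 mg/L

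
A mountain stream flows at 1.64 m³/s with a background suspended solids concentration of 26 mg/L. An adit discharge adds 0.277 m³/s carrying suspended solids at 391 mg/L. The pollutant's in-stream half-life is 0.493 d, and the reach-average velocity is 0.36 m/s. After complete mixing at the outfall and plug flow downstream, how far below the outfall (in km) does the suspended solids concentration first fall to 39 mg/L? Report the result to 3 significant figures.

15.5 km

Conservation of mass: C = (1.640·26.00 + 0.2770·391.0) / 1.917 = 150.9/1.917 = 78.74 mg/L.
Half-life 0.493 d → k = ln 2 / 0.493 = 1.406 d⁻¹.
Set 78.74·exp(−k·t) = 39 → t = ln(78.74/39)/k = 43180 s = 11.99 h.
Distance = v·t = 0.36·43180 = 15540 m = 15.54 km.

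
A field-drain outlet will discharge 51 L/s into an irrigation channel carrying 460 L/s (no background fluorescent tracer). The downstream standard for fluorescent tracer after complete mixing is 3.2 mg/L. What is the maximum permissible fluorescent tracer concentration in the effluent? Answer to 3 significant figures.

At the limit, (Qr·Cr + Qe·Cₑ)/(Qr + Qe) = 3.2:
Cₑ = (511.0·3.2 − 460.0·0) / 51.00 = 32.06 mg/L.

32.1 mg/L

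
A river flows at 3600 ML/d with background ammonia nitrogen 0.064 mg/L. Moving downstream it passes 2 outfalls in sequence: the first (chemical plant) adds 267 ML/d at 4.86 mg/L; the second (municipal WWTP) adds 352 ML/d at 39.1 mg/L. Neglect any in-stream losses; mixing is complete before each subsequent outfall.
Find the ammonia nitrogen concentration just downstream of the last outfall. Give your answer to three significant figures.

Outfall 1: combined Q = 3867 ML/d; C = (3600·0.06400 + 267.0·4.860)/3867 = 0.3951 mg/L.
Outfall 2: combined Q = 4219 ML/d; C = (3867·0.3951 + 352.0·39.10)/4219 = 3.624 mg/L.

3.62 mg/L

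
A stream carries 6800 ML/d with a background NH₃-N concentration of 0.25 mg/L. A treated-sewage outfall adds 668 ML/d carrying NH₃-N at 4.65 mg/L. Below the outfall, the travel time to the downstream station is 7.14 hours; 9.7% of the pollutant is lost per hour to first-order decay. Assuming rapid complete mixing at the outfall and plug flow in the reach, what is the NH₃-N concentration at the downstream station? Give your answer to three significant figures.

0.311 mg/L

Mixed concentration C = ΣQC/ΣQ = (6800·0.2500 + 668.0·4.650) / 7468 = 4806/7468 = 0.6436 mg/L.
9.7%/h lost → k = −ln(1 − 0.097) = 0.1020 h⁻¹.
After decay, C = 0.6436 × e^(−kt) = 0.6436 × 0.4826 = 0.3106 mg/L.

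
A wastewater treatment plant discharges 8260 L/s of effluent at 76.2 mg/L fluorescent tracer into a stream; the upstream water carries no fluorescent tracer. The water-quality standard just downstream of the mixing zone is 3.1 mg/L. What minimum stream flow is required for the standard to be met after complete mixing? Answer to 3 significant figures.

195000 L/s

Set C_mix = 3.1: (Q·0 + 8260·76.20) / (Q + 8260) = 3.1
→ Q = 8260·(76.20 − 3.1)/(3.1 − 0) = 194800 L/s.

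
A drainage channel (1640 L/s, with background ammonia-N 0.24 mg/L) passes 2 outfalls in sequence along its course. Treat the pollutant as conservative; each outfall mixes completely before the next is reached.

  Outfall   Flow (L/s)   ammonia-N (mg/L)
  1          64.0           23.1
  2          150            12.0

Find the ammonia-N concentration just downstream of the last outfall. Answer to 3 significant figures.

Outfall 1: combined Q = 1704 L/s; C = (1640·0.2400 + 64.00·23.10)/1704 = 1.099 mg/L.
Outfall 2: combined Q = 1854 L/s; C = (1704·1.099 + 150.0·12.00)/1854 = 1.981 mg/L.

1.98 mg/L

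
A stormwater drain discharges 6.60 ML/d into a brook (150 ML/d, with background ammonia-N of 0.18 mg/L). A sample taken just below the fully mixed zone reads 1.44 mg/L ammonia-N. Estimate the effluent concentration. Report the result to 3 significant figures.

30.1 mg/L

Mass balance: 150.0·0.1800 + 6.600·Cₑ = 156.6·1.440
→ Cₑ = (156.6·1.440 − 150.0·0.1800) / 6.600 = 30.08 mg/L.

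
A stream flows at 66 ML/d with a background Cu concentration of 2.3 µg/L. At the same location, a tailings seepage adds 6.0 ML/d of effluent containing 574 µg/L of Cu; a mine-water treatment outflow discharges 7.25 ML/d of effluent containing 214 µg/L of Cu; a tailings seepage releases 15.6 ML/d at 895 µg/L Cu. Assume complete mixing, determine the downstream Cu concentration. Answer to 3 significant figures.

201 µg/L

Mixed concentration C = ΣQC/ΣQ = (66.00·2.300 + 6.000·574.0 + 7.250·214.0 + 15.60·895.0) / 94.85 = 19110/94.85 = 201.5 µg/L.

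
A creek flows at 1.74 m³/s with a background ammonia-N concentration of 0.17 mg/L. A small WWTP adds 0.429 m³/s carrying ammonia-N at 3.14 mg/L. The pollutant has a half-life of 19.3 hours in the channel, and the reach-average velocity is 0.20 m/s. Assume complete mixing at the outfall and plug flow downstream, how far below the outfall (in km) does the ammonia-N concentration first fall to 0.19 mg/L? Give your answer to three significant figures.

27.7 km

Mass balance: C = (1.740·0.1700 + 0.4290·3.140) / 2.169 = 1.643/2.169 = 0.7574 mg/L.
Half-life 19.3 h → k = ln 2 / 19.3 = 0.03591 h⁻¹ = 0.8619 d⁻¹.
Set 0.7574·exp(−k·t) = 0.19 → t = ln(0.7574/0.19)/k = 138600 s = 38.51 h.
Distance = v·t = 0.20·138600 = 27720 m = 27.72 km.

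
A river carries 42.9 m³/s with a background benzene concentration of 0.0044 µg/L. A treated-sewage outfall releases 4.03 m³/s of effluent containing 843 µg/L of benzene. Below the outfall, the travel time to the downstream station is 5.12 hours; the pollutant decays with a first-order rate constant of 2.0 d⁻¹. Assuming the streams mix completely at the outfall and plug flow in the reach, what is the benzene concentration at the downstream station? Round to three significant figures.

Conservation of mass: C = (42.90·0.004400 + 4.030·843.0) / 46.93 = 3397/46.93 = 72.39 µg/L.
After decay, C = 72.39 × e^(−kt) = 72.39 × 0.6527 = 47.25 µg/L.

47.3 µg/L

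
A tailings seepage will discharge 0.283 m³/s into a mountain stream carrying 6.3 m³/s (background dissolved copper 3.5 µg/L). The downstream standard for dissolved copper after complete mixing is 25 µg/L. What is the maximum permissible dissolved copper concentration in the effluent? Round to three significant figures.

At the limit, (Qr·Cr + Qe·Cₑ)/(Qr + Qe) = 25:
Cₑ = (6.583·25 − 6.300·3.500) / 0.2830 = 503.6 µg/L.

504 µg/L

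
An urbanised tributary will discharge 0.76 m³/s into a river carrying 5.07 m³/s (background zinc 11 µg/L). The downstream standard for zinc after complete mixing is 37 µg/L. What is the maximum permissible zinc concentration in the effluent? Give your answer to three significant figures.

At the limit, (Qr·Cr + Qe·Cₑ)/(Qr + Qe) = 37:
Cₑ = (5.830·37 − 5.070·11.00) / 0.7600 = 210.4 µg/L.

210 µg/L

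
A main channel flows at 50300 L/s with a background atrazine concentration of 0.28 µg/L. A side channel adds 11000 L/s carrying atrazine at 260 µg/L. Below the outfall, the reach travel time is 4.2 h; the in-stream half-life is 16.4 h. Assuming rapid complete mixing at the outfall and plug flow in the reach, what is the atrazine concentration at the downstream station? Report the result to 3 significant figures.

39.3 µg/L

Mixed concentration C = ΣQC/ΣQ = (50300·0.2800 + 11000·260.0) / 61300 = 2874000/61300 = 46.89 µg/L.
Half-life 16.4 h → k = ln 2 / 16.4 = 0.04227 h⁻¹ = 1.014 d⁻¹.
Applying C = C₀e^(−kt): 46.89 × 0.8373 = 39.26 µg/L.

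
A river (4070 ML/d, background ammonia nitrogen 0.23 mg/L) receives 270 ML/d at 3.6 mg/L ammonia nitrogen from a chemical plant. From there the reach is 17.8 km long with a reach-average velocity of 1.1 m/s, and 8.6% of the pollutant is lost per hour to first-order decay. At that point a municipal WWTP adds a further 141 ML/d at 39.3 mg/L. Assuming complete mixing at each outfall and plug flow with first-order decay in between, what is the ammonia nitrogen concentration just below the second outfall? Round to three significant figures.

Mixed concentration C = ΣQC/ΣQ = (4070·0.2300 + 270.0·3.600) / 4340 = 1908/4340 = 0.4397 mg/L; combined flow 4340 ML/d.
Travel time t = 17.8·1000 / 1.1 = 16180 s = 4.495 h.
8.6%/h lost → k = −ln(1 − 0.086) = 0.08992 h⁻¹.
Applying C = C₀e^(−kt): 0.4397 × 0.6675 = 0.2935 mg/L.
At the second outfall, C = (4340·0.2935 + 141.0·39.30) / (4340 + 141.0) = 1.521 mg/L.

1.52 mg/L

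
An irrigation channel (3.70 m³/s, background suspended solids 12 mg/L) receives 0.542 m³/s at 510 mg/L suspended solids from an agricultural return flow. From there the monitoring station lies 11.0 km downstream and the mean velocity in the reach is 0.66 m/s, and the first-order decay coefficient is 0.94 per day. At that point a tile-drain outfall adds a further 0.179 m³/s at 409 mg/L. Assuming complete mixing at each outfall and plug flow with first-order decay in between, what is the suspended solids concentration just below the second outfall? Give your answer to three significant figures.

77.1 mg/L

Mixed concentration C = ΣQC/ΣQ = (3.700·12.00 + 0.5420·510.0) / 4.242 = 320.8/4.242 = 75.63 mg/L; combined flow 4.242 m³/s.
Travel time t = 11.0·1000 / 0.66 = 16670 s = 4.630 h.
Applying C = C₀e^(−kt): 75.63 × 0.8342 = 63.09 mg/L.
At the second outfall, C = (4.242·63.09 + 0.1790·409.0) / (4.242 + 0.1790) = 77.09 mg/L.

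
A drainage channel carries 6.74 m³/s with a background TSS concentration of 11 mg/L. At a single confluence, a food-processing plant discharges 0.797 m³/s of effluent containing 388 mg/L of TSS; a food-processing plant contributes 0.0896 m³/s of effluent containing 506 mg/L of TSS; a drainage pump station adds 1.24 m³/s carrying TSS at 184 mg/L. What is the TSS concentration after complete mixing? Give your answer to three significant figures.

Conservation of mass: C = (6.740·11.00 + 0.7970·388.0 + 0.08960·506.0 + 1.240·184.0) / 8.867 = 656.9/8.867 = 74.08 mg/L.

74.1 mg/L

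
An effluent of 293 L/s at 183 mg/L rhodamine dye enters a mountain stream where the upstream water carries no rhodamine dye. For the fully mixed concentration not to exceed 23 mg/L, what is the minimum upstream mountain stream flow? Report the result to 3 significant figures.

2040 L/s

Set C_mix = 23: (Q·0 + 293.0·183.0) / (Q + 293.0) = 23
→ Q = 293.0·(183.0 − 23)/(23 − 0) = 2038 L/s.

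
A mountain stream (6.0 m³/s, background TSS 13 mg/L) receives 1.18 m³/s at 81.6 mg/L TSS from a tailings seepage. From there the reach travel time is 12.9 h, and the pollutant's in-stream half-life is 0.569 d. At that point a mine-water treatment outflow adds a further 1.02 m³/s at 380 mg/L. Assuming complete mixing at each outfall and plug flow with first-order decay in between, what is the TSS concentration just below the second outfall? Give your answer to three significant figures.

58.3 mg/L

After mixing, C = (6.000·13.00 + 1.180·81.60) / 7.180 = 174.3/7.180 = 24.27 mg/L; combined flow 7.180 m³/s.
Half-life 0.569 d → k = ln 2 / 0.569 = 1.218 d⁻¹.
First-order decay: C = 24.27·exp(−k·t) = 24.27·0.5196 = 12.61 mg/L.
At the second outfall, C = (7.180·12.61 + 1.020·380.0) / (7.180 + 1.020) = 58.31 mg/L.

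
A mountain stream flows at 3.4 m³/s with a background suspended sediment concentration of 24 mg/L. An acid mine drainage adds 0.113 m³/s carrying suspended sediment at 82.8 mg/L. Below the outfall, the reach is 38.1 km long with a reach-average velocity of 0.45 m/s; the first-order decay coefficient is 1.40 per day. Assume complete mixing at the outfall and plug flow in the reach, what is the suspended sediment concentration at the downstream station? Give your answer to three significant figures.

Mass balance: C = (3.400·24.00 + 0.1130·82.80) / 3.513 = 90.96/3.513 = 25.89 mg/L.
Travel time t = 38.1·1000 / 0.45 = 84670 s = 23.52 h.
Decay over the reach: 25.89·exp(−kt) = 25.89·0.2536 = 6.567 mg/L.

6.57 mg/L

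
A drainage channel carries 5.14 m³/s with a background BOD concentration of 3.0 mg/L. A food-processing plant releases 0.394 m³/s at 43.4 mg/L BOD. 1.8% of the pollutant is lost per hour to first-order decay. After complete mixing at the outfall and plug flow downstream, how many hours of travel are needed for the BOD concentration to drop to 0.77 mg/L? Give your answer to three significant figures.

112 h

Flow-weighted average: C = (5.140·3.000 + 0.3940·43.40) / 5.534 = 32.52/5.534 = 5.876 mg/L.
1.8%/h lost → k = −ln(1 − 0.018) = 0.01816 h⁻¹.
5.876·exp(−k·t) = 0.77 → t = ln(5.876/0.77)/k = 402800 s = 111.9 h.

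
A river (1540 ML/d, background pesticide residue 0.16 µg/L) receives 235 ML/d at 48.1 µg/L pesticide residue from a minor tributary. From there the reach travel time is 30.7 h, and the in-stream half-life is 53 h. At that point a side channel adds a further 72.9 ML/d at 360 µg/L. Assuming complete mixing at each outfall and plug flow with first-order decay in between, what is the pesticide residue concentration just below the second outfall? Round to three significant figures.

Conservation of mass: C = (1540·0.1600 + 235.0·48.10) / 1775 = 11550/1775 = 6.507 µg/L; combined flow 1775 ML/d.
Half-life 53 h → k = ln 2 / 53 = 0.01308 h⁻¹ = 0.3139 d⁻¹.
After decay, C = 6.507 × e^(−kt) = 6.507 × 0.6693 = 4.355 µg/L.
At the second outfall, C = (1775·4.355 + 72.90·360.0) / (1775 + 72.90) = 18.39 µg/L.

18.4 µg/L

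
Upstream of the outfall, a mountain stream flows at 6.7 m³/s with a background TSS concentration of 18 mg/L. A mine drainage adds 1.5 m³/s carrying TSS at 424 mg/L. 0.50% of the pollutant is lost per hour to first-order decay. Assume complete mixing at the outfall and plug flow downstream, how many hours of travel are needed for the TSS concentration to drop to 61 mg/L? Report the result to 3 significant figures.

82.6 h

Flow-weighted average: C = (6.700·18.00 + 1.500·424.0) / 8.200 = 756.6/8.200 = 92.27 mg/L.
0.50%/h lost → k = −ln(1 − 0.005) = 0.005013 h⁻¹.
92.27·exp(−k·t) = 61 → t = ln(92.27/61)/k = 297200 s = 82.56 h.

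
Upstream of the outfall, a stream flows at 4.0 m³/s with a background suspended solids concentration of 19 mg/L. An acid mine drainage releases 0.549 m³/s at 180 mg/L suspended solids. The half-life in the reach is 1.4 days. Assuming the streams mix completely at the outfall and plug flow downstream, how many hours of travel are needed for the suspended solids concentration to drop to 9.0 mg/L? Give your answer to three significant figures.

70.4 h

After mixing, C = (4.000·19.00 + 0.5490·180.0) / 4.549 = 174.8/4.549 = 38.43 mg/L.
Half-life 1.4 d → k = ln 2 / 1.4 = 0.4951 d⁻¹.
38.43·exp(−k·t) = 9.0 → t = ln(38.43/9.0)/k = 253300 s = 70.37 h.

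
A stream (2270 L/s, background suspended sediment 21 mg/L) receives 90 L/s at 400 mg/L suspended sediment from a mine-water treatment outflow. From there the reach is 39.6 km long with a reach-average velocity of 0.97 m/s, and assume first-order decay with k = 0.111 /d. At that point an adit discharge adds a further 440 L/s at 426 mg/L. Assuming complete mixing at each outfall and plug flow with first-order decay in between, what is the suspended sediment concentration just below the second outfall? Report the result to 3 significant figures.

Conservation of mass: C = (2270·21.00 + 90.00·400.0) / 2360 = 83670/2360 = 35.45 mg/L; combined flow 2360 L/s.
Travel time t = 39.6·1000 / 0.97 = 40820 s = 11.34 h.
Applying C = C₀e^(−kt): 35.45 × 0.9489 = 33.64 mg/L.
Second outfall: C = (2360·33.64 + 440.0·426.0)/2800 = 95.30 mg/L.

95.3 mg/L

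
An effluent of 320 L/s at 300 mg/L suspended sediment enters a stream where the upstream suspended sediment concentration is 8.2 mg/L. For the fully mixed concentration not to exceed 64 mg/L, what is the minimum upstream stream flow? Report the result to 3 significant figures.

Set C_mix = 64: (Q·8.200 + 320.0·300.0) / (Q + 320.0) = 64
→ Q = 320.0·(300.0 − 64)/(64 − 8.200) = 1353 L/s.

1350 L/s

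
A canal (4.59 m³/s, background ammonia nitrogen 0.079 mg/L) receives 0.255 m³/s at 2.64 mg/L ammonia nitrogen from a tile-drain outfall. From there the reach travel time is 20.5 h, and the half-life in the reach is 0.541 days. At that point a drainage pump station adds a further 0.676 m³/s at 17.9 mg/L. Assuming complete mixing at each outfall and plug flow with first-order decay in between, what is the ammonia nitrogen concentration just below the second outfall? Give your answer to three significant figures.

Mass balance: C = (4.590·0.07900 + 0.2550·2.640) / 4.845 = 1.036/4.845 = 0.2138 mg/L; combined flow 4.845 m³/s.
Half-life 0.541 d → k = ln 2 / 0.541 = 1.281 d⁻¹.
After decay, C = 0.2138 × e^(−kt) = 0.2138 × 0.3347 = 0.07156 mg/L.
At the second outfall, C = (4.845·0.07156 + 0.6760·17.90) / (4.845 + 0.6760) = 2.255 mg/L.

2.25 mg/L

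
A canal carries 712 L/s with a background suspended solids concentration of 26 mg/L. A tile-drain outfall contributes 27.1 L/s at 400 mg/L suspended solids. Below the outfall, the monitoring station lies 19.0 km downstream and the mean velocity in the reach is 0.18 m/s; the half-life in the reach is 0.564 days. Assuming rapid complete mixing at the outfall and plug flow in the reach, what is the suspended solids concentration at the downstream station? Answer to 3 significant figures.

Flow-weighted average: C = (712.0·26.00 + 27.10·400.0) / 739.1 = 29350/739.1 = 39.71 mg/L.
Travel time t = 19.0·1000 / 0.18 = 105600 s = 29.32 h.
Half-life 0.564 d → k = ln 2 / 0.564 = 1.229 d⁻¹.
Applying C = C₀e^(−kt): 39.71 × 0.2228 = 8.848 mg/L.

8.85 mg/L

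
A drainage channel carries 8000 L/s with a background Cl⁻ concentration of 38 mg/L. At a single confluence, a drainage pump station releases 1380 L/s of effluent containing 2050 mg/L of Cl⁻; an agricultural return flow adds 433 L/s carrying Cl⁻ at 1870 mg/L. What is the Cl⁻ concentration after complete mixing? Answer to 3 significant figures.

Conservation of mass: C = (8000·38.00 + 1380·2050 + 433.0·1870) / 9813 = 3943000/9813 = 401.8 mg/L.

402 mg/L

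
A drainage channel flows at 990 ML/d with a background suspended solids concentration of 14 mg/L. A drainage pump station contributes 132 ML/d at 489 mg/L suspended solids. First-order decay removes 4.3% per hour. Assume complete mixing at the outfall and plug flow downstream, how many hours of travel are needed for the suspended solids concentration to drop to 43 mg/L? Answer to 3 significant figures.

11.0 h

After mixing, C = (990.0·14.00 + 132.0·489.0) / 1122 = 78410/1122 = 69.88 mg/L.
4.3%/h lost → k = −ln(1 − 0.043) = 0.04395 h⁻¹.
69.88·exp(−k·t) = 43 → t = ln(69.88/43)/k = 39780 s = 11.05 h.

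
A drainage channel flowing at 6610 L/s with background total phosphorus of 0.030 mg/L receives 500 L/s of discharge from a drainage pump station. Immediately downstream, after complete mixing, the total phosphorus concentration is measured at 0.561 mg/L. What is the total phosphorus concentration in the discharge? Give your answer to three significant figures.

Mass balance: 6610·0.03000 + 500.0·Cₑ = 7110·0.5610
→ Cₑ = (7110·0.5610 − 6610·0.03000) / 500.0 = 7.581 mg/L.

7.58 mg/L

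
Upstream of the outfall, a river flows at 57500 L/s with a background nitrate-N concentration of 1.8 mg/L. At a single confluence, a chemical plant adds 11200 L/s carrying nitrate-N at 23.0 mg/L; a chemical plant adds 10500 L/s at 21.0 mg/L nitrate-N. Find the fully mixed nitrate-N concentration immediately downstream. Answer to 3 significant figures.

7.34 mg/L

Mass balance: C = (57500·1.800 + 11200·23.00 + 10500·21.00) / 79200 = 581600/79200 = 7.343 mg/L.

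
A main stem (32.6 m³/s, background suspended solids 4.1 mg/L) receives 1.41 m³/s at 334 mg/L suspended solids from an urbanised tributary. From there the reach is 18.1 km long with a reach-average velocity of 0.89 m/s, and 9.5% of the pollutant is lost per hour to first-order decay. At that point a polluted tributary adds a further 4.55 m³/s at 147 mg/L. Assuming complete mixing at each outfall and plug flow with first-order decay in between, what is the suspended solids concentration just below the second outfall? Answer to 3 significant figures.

26.3 mg/L

After mixing, C = (32.60·4.100 + 1.410·334.0) / 34.01 = 604.6/34.01 = 17.78 mg/L; combined flow 34.01 m³/s.
Travel time t = 18.1·1000 / 0.89 = 20340 s = 5.649 h.
9.5%/h lost → k = −ln(1 − 0.095) = 0.09982 h⁻¹.
After decay, C = 17.78 × e^(−kt) = 17.78 × 0.5690 = 10.11 mg/L.
At the second outfall, C = (34.01·10.11 + 4.550·147.0) / (34.01 + 4.550) = 26.27 mg/L.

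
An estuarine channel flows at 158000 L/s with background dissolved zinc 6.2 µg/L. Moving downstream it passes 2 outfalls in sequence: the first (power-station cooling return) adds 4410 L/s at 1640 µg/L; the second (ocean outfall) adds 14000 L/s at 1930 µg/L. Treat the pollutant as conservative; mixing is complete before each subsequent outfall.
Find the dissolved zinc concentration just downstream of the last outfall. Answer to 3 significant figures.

200 µg/L

After outfall 1: Q = 158000 + 4410 = 162400 L/s; C = (158000·6.200 + 4410·1640)/162400 = 50.56 µg/L.
After outfall 2: Q = 162400 + 14000 = 176400 L/s; C = (162400·50.56 + 14000·1930)/176400 = 199.7 µg/L.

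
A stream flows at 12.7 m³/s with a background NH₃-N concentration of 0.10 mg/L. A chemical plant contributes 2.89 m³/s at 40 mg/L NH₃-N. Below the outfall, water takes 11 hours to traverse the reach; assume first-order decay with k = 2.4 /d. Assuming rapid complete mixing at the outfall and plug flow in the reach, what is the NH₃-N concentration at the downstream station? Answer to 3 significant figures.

Conservation of mass: C = (12.70·0.1000 + 2.890·40.00) / 15.59 = 116.9/15.59 = 7.496 mg/L.
After decay, C = 7.496 × e^(−kt) = 7.496 × 0.3329 = 2.495 mg/L.

2.50 mg/L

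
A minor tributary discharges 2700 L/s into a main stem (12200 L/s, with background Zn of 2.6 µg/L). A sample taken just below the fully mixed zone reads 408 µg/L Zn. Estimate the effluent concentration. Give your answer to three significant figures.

Mass balance: 12200·2.600 + 2700·Cₑ = 14900·408.0
→ Cₑ = (14900·408.0 − 12200·2.600) / 2700 = 2240 µg/L.

2240 µg/L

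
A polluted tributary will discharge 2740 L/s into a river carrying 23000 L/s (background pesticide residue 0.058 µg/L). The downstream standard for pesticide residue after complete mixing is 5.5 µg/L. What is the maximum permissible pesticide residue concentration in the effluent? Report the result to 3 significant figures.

51.2 µg/L

At the limit, (Qr·Cr + Qe·Cₑ)/(Qr + Qe) = 5.5:
Cₑ = (25740·5.5 − 23000·0.05800) / 2740 = 51.18 µg/L.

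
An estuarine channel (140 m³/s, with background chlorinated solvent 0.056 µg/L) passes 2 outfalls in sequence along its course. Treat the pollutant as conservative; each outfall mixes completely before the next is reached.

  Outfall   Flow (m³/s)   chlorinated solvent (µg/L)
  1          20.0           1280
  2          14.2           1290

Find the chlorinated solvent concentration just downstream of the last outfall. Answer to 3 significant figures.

252 µg/L

Outfall 1: combined Q = 160.0 m³/s; C = (140.0·0.05600 + 20.00·1280)/160.0 = 160.0 µg/L.
Outfall 2: combined Q = 174.2 m³/s; C = (160.0·160.0 + 14.20·1290)/174.2 = 252.2 µg/L.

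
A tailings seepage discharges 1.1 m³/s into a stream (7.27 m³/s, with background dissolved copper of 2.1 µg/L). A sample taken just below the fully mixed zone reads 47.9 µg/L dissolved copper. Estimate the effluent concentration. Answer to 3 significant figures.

351 µg/L

Mass balance: 7.270·2.100 + 1.100·Cₑ = 8.370·47.90
→ Cₑ = (8.370·47.90 − 7.270·2.100) / 1.100 = 350.6 µg/L.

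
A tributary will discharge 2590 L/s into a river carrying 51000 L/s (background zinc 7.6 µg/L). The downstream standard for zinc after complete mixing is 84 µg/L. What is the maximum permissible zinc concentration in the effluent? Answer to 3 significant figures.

1590 µg/L

At the limit, (Qr·Cr + Qe·Cₑ)/(Qr + Qe) = 84:
Cₑ = (53590·84 − 51000·7.600) / 2590 = 1588 µg/L.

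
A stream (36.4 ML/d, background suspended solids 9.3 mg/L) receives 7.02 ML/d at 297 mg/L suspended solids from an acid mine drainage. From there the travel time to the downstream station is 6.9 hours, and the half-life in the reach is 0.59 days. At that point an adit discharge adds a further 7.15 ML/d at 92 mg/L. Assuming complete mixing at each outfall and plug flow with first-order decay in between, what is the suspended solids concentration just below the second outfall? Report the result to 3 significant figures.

47.2 mg/L

After mixing, C = (36.40·9.300 + 7.020·297.0) / 43.42 = 2423/43.42 = 55.81 mg/L; combined flow 43.42 ML/d.
Half-life 0.59 d → k = ln 2 / 0.59 = 1.175 d⁻¹.
After decay, C = 55.81 × e^(−kt) = 55.81 × 0.7134 = 39.82 mg/L.
At the second outfall, C = (43.42·39.82 + 7.150·92.00) / (43.42 + 7.150) = 47.19 mg/L.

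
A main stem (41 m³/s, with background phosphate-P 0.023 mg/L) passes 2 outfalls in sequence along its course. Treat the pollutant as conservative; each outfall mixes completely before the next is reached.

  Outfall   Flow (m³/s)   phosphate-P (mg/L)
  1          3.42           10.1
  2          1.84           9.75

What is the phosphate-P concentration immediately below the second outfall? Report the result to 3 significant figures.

After outfall 1: Q = 41.00 + 3.420 = 44.42 m³/s; C = (41.00·0.02300 + 3.420·10.10)/44.42 = 0.7989 mg/L.
After outfall 2: Q = 44.42 + 1.840 = 46.26 m³/s; C = (44.42·0.7989 + 1.840·9.750)/46.26 = 1.155 mg/L.

1.15 mg/L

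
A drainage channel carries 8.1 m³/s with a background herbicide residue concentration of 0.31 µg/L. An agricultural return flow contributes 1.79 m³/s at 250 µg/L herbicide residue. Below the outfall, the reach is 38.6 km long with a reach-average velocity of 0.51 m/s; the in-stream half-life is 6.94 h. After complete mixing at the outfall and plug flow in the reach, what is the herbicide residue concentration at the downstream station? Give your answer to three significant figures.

5.57 µg/L

Mixed concentration C = ΣQC/ΣQ = (8.100·0.3100 + 1.790·250.0) / 9.890 = 450.0/9.890 = 45.50 µg/L.
Travel time t = 38.6·1000 / 0.51 = 75690 s = 21.02 h.
Half-life 6.94 h → k = ln 2 / 6.94 = 0.09988 h⁻¹ = 2.397 d⁻¹.
Applying C = C₀e^(−kt): 45.50 × 0.1225 = 5.573 µg/L.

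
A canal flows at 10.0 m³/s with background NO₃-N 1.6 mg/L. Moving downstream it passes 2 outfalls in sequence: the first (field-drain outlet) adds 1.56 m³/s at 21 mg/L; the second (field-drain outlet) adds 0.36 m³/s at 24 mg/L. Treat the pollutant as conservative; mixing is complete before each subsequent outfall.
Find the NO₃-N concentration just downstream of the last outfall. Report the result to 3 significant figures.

Below outfall 1: Q → 11.56 m³/s, C = (10.00·1.600 + 1.560·21.00)/11.56 = 4.218 mg/L.
Below outfall 2: Q → 11.92 m³/s, C = (11.56·4.218 + 0.3600·24.00)/11.92 = 4.815 mg/L.

4.82 mg/L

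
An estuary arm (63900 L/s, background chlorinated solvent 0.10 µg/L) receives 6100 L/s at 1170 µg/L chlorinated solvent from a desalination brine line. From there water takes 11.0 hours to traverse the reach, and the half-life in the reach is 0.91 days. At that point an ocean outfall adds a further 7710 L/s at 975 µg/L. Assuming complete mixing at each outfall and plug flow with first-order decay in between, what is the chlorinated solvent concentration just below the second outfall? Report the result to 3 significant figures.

162 µg/L

After mixing, C = (63900·0.1000 + 6100·1170) / 70000 = 7143000/70000 = 102.0 µg/L; combined flow 70000 L/s.
Half-life 0.91 d → k = ln 2 / 0.91 = 0.7617 d⁻¹.
Decay over the reach: 102.0·exp(−kt) = 102.0·0.7053 = 71.98 µg/L.
At the second outfall, C = (70000·71.98 + 7710·975.0) / (70000 + 7710) = 161.6 µg/L.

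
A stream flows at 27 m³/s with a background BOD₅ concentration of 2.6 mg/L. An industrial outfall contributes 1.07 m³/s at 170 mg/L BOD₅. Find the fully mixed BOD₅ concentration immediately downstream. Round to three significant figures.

8.98 mg/L

Flow-weighted average: C = (27.00·2.600 + 1.070·170.0) / 28.07 = 252.1/28.07 = 8.981 mg/L.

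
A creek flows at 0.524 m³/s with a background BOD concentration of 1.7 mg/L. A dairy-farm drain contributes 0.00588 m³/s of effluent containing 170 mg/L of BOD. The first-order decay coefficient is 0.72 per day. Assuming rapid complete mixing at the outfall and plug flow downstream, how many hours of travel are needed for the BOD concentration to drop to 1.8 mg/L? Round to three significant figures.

22.8 h

Conservation of mass: C = (0.5240·1.700 + 0.005880·170.0) / 0.5299 = 1.890/0.5299 = 3.568 mg/L.
3.568·exp(−k·t) = 1.8 → t = ln(3.568/1.8)/k = 82090 s = 22.80 h.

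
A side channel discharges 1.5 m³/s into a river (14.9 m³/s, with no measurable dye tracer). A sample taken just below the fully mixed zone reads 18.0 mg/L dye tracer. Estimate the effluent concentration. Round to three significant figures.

Mass balance: 14.90·0 + 1.500·Cₑ = 16.40·18.00
→ Cₑ = (16.40·18.00 − 14.90·0) / 1.500 = 196.8 mg/L.

197 mg/L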